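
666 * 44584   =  29692944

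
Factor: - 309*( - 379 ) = 117111=3^1*103^1 * 379^1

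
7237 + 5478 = 12715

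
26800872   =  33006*812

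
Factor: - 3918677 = -7^2 * 79973^1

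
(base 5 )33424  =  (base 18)756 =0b100100111100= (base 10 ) 2364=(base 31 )2e8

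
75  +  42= 117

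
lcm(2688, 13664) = 163968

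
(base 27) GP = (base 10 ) 457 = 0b111001001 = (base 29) fm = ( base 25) I7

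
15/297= 5/99 = 0.05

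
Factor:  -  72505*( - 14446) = 1047407230 = 2^1*5^1*17^1*31^1*233^1*853^1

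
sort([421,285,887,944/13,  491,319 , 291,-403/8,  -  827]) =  [-827, - 403/8, 944/13 , 285,  291,319,421, 491,887]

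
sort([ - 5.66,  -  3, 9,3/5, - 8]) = [ - 8, - 5.66,- 3, 3/5,9 ] 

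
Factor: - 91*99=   -  9009 =-3^2  *7^1 * 11^1 * 13^1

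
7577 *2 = 15154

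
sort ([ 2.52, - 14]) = [ - 14,2.52]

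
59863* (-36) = -2155068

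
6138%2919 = 300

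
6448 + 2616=9064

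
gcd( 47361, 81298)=1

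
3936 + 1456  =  5392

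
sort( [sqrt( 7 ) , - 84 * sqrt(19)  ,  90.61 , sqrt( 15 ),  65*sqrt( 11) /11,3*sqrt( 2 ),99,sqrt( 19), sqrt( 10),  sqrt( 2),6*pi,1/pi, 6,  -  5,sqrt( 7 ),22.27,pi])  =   [-84 * sqrt( 19 ), - 5, 1/pi , sqrt(2 ), sqrt(7 ), sqrt( 7), pi,sqrt( 10),sqrt( 15 ), 3 * sqrt( 2 ),sqrt(19 ), 6, 6* pi, 65*sqrt( 11)/11,22.27, 90.61 , 99 ] 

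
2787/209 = 13 + 70/209 =13.33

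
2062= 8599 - 6537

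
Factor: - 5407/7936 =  - 2^( - 8 )*31^( -1)* 5407^1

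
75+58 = 133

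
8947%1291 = 1201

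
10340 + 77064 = 87404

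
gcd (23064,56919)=3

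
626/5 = 125 + 1/5 = 125.20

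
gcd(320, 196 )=4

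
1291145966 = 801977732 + 489168234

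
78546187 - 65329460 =13216727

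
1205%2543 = 1205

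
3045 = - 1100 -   -  4145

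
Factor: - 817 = -19^1 * 43^1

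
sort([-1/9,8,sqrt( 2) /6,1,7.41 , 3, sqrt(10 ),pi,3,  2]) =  [ - 1/9,sqrt( 2 )/6,1, 2, 3, 3,  pi,sqrt( 10 ),7.41,  8]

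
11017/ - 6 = - 1837  +  5/6 = - 1836.17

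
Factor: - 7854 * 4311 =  - 2^1*3^3 * 7^1 * 11^1 *17^1*479^1 = -  33858594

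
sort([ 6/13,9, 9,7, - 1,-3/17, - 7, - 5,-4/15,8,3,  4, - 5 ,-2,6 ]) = [-7, - 5, - 5,-2, - 1,-4/15,-3/17,  6/13,3, 4,6, 7 , 8,9,9 ]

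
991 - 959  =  32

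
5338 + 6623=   11961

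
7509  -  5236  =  2273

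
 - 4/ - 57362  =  2/28681 = 0.00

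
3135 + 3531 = 6666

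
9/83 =9/83=   0.11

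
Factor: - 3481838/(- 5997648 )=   2^(-3 )*3^(-1)*17^1*102407^1 *124951^( - 1) = 1740919/2998824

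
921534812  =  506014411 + 415520401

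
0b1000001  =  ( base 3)2102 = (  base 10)65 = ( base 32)21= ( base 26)2D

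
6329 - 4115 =2214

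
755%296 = 163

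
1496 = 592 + 904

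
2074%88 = 50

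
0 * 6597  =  0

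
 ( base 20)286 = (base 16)3C6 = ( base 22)1lk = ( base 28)16E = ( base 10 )966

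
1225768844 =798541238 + 427227606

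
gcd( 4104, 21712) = 8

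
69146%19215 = 11501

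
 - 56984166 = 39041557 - 96025723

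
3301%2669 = 632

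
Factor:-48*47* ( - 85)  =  2^4 * 3^1*5^1*17^1*47^1 = 191760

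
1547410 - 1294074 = 253336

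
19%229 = 19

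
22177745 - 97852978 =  - 75675233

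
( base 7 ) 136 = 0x4C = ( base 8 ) 114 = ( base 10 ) 76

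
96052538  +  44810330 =140862868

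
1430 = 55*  26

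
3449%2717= 732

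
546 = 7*78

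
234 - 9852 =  - 9618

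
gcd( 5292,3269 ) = 7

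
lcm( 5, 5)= 5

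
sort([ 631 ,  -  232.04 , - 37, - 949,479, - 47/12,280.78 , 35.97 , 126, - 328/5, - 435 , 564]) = [ - 949, - 435, - 232.04 , - 328/5, - 37, - 47/12,35.97 , 126 , 280.78,  479, 564,631 ]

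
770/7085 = 154/1417 =0.11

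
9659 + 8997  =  18656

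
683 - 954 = -271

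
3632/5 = 3632/5=726.40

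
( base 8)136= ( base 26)3G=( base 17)59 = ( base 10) 94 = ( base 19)4I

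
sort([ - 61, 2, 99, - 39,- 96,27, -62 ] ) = [ - 96, - 62, - 61, - 39,2,27,99 ] 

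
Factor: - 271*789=-213819 =- 3^1*263^1 * 271^1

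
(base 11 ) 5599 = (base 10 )7368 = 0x1CC8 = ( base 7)30324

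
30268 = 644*47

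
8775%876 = 15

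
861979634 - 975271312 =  - 113291678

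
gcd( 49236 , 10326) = 6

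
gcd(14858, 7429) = 7429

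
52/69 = 52/69= 0.75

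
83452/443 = 188 + 168/443 = 188.38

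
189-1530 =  - 1341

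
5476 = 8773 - 3297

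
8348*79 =659492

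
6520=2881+3639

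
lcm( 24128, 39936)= 1158144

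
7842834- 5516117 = 2326717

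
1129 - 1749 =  - 620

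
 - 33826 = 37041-70867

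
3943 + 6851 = 10794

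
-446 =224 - 670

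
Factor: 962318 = 2^1 * 7^1*68737^1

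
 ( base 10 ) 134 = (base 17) 7F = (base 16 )86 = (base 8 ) 206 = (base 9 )158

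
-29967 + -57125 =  - 87092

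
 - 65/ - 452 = 65/452 = 0.14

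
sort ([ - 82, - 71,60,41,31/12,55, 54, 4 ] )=[-82, - 71 , 31/12,4, 41 , 54,55,60 ] 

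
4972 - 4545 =427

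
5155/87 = 59  +  22/87=   59.25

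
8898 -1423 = 7475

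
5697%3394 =2303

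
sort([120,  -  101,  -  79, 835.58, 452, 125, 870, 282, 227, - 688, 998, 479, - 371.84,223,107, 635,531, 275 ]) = [ - 688, - 371.84,-101, - 79,107, 120,125,223,  227, 275, 282,452, 479,  531, 635,835.58, 870, 998]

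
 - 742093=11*( - 67463) 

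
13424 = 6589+6835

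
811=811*1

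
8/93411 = 8/93411=   0.00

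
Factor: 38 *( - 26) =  -2^2*13^1*19^1 = - 988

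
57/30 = 19/10 = 1.90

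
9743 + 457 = 10200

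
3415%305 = 60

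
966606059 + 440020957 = 1406627016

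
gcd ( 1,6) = 1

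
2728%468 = 388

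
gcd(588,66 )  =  6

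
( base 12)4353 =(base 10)7407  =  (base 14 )29B1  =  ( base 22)F6F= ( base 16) 1cef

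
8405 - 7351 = 1054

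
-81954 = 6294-88248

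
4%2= 0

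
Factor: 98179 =98179^1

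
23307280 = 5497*4240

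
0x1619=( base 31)5RF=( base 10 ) 5657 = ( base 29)6L2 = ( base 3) 21202112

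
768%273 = 222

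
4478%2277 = 2201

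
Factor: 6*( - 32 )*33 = -6336=- 2^6*3^2*11^1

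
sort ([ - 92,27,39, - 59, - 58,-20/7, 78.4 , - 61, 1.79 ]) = [- 92, - 61, - 59 , - 58, - 20/7 , 1.79, 27,39,78.4]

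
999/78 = 12 + 21/26 = 12.81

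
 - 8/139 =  - 8/139=- 0.06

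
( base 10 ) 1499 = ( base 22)323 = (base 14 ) 791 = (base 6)10535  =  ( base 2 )10111011011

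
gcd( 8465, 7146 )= 1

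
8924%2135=384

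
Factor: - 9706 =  - 2^1*23^1*211^1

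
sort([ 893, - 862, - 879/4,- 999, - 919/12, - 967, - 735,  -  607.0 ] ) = [ - 999, - 967, - 862, - 735, - 607.0, - 879/4, - 919/12,893]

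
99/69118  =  99/69118 = 0.00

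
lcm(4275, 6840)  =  34200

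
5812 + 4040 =9852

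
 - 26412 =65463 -91875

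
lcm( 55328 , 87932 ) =4924192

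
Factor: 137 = 137^1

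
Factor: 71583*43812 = 2^2*3^3*107^1*223^1*1217^1 = 3136194396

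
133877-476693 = -342816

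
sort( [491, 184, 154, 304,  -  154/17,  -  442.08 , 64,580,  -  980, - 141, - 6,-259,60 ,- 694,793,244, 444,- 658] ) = [ - 980, -694 ,-658, - 442.08, - 259 , - 141, - 154/17,- 6,60, 64,  154, 184,244, 304, 444 , 491,580, 793]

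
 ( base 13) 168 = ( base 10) 255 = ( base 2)11111111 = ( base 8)377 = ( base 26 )9l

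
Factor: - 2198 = - 2^1*7^1*157^1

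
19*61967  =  1177373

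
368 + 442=810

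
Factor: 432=2^4 * 3^3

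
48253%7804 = 1429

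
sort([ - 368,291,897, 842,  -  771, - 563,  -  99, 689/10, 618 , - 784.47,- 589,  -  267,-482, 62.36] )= [ - 784.47, - 771, - 589, - 563,  -  482,-368 ,  -  267,- 99,62.36, 689/10 , 291,618, 842, 897 ] 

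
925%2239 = 925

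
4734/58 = 81+18/29 = 81.62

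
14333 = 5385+8948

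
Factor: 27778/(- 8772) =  - 19/6 =- 2^ (- 1 )  *3^(- 1 ) * 19^1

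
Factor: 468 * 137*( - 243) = - 2^2*  3^7 * 13^1*137^1= - 15580188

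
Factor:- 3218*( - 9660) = 2^3*3^1*5^1*7^1*23^1*1609^1 =31085880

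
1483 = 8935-7452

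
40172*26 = 1044472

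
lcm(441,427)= 26901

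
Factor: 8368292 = 2^2* 2092073^1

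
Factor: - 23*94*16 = -2^5*23^1*47^1= - 34592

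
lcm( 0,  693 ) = 0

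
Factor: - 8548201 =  - 8548201^1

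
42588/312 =273/2 = 136.50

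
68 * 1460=99280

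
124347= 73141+51206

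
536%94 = 66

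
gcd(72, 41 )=1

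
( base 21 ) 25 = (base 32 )1f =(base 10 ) 47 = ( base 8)57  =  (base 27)1K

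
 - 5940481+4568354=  - 1372127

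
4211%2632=1579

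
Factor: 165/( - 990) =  - 2^( - 1)*3^(-1 ) = -  1/6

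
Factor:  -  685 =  - 5^1*137^1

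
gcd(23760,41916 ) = 12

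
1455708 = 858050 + 597658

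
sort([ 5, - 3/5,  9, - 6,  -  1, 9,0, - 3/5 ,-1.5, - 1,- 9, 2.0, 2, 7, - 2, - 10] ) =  [ - 10, - 9, -6, - 2, - 1.5, - 1,  -  1,  -  3/5, - 3/5,  0,2.0,2, 5, 7, 9,9] 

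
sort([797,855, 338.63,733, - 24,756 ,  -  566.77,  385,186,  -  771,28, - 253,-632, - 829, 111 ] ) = [ - 829, - 771, - 632, - 566.77, - 253, - 24,28,111, 186, 338.63,385,733, 756,797,855 ] 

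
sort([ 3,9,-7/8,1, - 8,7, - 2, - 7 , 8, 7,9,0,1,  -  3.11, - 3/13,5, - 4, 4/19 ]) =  [-8, - 7, - 4,-3.11, - 2, - 7/8, - 3/13,0,4/19, 1,1 , 3,5,7, 7,8,9,9 ]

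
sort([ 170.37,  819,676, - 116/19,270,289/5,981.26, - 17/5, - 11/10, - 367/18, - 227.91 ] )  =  [ - 227.91, - 367/18, - 116/19,-17/5, - 11/10,289/5, 170.37,270, 676, 819, 981.26 ] 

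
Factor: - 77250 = - 2^1*3^1 * 5^3*103^1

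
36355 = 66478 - 30123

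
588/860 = 147/215 =0.68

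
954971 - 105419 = 849552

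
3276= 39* 84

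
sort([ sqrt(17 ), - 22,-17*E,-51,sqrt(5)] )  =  [ - 51, - 17*E , - 22,sqrt( 5),sqrt( 17)]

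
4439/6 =4439/6 = 739.83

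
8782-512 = 8270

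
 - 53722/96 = - 26861/48=- 559.60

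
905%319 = 267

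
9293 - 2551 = 6742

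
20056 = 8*2507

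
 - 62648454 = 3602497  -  66250951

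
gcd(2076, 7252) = 4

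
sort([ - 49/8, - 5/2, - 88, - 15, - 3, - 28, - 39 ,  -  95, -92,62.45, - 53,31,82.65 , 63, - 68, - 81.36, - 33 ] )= [ - 95, - 92, - 88, - 81.36,-68, - 53,-39, -33, - 28, - 15 , - 49/8, - 3,-5/2,31,62.45,63,82.65]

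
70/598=35/299 = 0.12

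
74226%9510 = 7656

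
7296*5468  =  39894528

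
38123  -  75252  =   - 37129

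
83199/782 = 83199/782 = 106.39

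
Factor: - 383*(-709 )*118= 32042546 = 2^1*59^1*383^1*709^1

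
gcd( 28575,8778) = 3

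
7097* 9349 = 66349853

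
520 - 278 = 242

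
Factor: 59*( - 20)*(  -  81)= 95580  =  2^2  *  3^4 * 5^1*59^1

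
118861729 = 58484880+60376849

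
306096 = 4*76524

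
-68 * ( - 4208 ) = 286144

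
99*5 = 495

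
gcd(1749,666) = 3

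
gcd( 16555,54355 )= 35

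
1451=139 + 1312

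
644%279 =86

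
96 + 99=195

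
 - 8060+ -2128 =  - 10188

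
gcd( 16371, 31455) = 9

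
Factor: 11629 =29^1 * 401^1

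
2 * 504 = 1008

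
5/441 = 5/441 = 0.01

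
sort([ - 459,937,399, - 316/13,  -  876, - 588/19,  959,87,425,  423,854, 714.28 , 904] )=[-876, - 459,-588/19, - 316/13,87,399, 423, 425,714.28,854,904, 937,959]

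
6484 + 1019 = 7503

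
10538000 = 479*22000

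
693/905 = 693/905 = 0.77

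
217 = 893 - 676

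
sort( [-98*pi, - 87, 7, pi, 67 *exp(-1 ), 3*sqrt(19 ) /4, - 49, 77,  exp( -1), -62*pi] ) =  [-98*pi,-62*pi , - 87,-49, exp( - 1),pi, 3*sqrt (19 )/4, 7, 67*exp(  -  1), 77 ]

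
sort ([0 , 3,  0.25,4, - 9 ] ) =[ - 9,  0, 0.25, 3,  4 ] 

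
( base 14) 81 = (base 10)113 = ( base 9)135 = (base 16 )71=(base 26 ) 49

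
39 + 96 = 135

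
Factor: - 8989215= -3^1*5^1*599281^1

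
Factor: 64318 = 2^1 *32159^1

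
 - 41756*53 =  - 2213068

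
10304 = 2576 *4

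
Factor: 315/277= 3^2*5^1* 7^1*277^( -1)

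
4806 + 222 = 5028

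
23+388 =411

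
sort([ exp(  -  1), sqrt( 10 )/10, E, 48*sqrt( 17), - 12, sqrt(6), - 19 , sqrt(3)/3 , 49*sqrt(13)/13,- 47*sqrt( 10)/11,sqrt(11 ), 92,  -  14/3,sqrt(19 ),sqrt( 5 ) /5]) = [-19,-47*sqrt(10) /11,-12, - 14/3, sqrt(10 )/10, exp( -1),sqrt (5) /5, sqrt( 3 ) /3, sqrt ( 6), E , sqrt( 11 ), sqrt(19 ),49*sqrt(13 )/13,92, 48*sqrt(17)] 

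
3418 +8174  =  11592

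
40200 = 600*67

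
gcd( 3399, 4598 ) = 11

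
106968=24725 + 82243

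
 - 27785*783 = - 21755655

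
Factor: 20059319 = 7^1*2865617^1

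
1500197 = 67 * 22391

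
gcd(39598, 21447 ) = 1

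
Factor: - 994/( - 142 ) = 7 = 7^1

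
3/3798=1/1266 = 0.00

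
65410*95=6213950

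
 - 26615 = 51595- 78210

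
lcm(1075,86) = 2150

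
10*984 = 9840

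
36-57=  - 21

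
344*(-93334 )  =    -  32106896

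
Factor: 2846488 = 2^3 * 355811^1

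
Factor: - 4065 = -3^1 * 5^1*271^1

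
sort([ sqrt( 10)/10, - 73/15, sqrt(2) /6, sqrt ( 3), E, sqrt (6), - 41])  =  [ - 41,-73/15,sqrt(2) /6, sqrt(10)/10, sqrt( 3), sqrt(6 ),E ]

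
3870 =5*774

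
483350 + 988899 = 1472249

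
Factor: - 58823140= -2^2*5^1* 43^1*68399^1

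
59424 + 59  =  59483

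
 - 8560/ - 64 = 535/4= 133.75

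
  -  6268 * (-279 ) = 1748772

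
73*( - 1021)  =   - 74533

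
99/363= 3/11 = 0.27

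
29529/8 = 3691+1/8= 3691.12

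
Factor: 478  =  2^1*239^1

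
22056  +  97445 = 119501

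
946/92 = 473/46 = 10.28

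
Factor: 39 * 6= 234 = 2^1*3^2 * 13^1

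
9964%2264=908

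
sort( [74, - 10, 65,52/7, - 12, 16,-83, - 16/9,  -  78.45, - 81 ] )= [ - 83, - 81, - 78.45, - 12, - 10, - 16/9, 52/7, 16,  65, 74 ] 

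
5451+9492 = 14943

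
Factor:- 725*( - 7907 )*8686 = 2^1*5^2*29^1*43^1 *101^1*7907^1=49793146450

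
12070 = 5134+6936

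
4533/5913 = 1511/1971 = 0.77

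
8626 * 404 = 3484904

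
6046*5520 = 33373920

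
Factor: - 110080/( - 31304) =320/91 = 2^6*5^1* 7^(-1)*13^( - 1)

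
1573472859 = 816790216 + 756682643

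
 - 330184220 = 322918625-653102845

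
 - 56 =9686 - 9742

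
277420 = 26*10670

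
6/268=3/134 = 0.02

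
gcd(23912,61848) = 8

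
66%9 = 3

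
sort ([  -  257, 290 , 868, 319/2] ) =[ - 257,  319/2,290 , 868]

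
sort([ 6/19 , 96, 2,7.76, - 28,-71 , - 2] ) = [-71, - 28  ,  -  2,6/19, 2,7.76, 96] 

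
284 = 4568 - 4284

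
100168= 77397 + 22771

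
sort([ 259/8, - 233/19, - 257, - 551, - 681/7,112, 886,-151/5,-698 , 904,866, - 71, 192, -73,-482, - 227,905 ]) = [- 698,  -  551, - 482, - 257, - 227,-681/7, - 73, - 71,  -  151/5, - 233/19,259/8,112,192,866, 886, 904 , 905 ]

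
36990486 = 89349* 414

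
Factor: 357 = 3^1 *7^1*17^1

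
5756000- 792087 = 4963913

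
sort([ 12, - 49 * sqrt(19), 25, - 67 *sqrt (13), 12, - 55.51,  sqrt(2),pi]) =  [ - 67*sqrt(13), - 49 * sqrt( 19), - 55.51,sqrt(2),pi,12,12,25 ]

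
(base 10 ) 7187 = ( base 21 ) G65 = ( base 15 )21e2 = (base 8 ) 16023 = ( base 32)70J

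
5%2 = 1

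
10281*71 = 729951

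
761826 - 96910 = 664916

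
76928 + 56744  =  133672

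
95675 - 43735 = 51940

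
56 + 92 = 148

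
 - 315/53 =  - 6+ 3/53 = - 5.94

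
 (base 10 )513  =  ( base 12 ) 369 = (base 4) 20001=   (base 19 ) 180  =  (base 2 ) 1000000001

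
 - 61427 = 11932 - 73359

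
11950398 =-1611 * ( - 7418 )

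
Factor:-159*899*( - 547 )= 78188727 =3^1 *29^1*31^1 * 53^1*547^1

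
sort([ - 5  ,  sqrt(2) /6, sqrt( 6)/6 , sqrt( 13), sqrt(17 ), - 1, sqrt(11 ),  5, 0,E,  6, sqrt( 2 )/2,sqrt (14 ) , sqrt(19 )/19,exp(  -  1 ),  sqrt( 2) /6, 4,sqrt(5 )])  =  [ - 5, - 1,0,sqrt(19)/19,  sqrt( 2) /6,sqrt( 2)/6, exp(- 1), sqrt( 6 )/6,sqrt( 2 ) /2,  sqrt (5), E,sqrt( 11),sqrt (13 ), sqrt (14 ),4,  sqrt ( 17),  5,6]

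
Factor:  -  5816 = - 2^3*727^1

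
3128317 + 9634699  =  12763016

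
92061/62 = 1484  +  53/62 = 1484.85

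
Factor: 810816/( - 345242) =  - 2^5 * 3^1*41^1 * 53^( - 1)*103^1  *3257^( - 1) = - 405408/172621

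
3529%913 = 790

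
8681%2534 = 1079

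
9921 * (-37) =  - 367077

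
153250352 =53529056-- 99721296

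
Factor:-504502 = - 2^1*193^1 * 1307^1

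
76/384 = 19/96 = 0.20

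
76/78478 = 38/39239 = 0.00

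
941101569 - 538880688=402220881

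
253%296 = 253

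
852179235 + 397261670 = 1249440905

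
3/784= 3/784 = 0.00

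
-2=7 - 9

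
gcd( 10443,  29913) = 177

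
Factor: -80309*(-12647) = 12647^1*80309^1 = 1015667923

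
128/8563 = 128/8563=0.01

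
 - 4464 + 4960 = 496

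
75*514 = 38550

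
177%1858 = 177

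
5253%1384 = 1101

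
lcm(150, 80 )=1200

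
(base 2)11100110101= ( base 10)1845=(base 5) 24340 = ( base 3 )2112100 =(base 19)522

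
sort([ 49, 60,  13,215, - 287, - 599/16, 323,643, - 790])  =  [-790 ,-287, - 599/16,  13,49,  60,215 , 323,643 ] 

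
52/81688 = 13/20422 = 0.00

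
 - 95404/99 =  - 95404/99 =- 963.68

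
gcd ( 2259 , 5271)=753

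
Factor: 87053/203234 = 2^(  -  1 )*263^1*307^(-1) = 263/614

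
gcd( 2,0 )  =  2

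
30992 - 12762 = 18230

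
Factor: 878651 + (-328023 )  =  2^2*13^1*10589^1 = 550628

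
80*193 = 15440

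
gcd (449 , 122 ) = 1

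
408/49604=102/12401 = 0.01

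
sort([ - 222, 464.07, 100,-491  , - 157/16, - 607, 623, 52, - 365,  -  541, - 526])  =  [-607, - 541,  -  526 ,-491, - 365,  -  222,  -  157/16,52, 100, 464.07, 623]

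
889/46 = 889/46 = 19.33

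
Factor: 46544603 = 7^1*6649229^1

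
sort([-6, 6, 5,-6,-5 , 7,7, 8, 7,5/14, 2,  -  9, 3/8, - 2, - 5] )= [ - 9,  -  6, - 6, - 5,  -  5,- 2, 5/14, 3/8, 2, 5,6 , 7, 7, 7, 8]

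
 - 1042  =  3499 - 4541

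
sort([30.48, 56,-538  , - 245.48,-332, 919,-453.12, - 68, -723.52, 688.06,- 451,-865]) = [-865, - 723.52,-538, - 453.12, - 451, - 332, -245.48,-68, 30.48,56, 688.06,919]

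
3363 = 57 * 59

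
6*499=2994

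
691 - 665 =26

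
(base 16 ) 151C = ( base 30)604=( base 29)6ca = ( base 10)5404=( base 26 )7PM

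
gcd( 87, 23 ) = 1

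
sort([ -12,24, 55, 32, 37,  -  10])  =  [ - 12,  -  10,24, 32,37,55 ] 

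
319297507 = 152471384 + 166826123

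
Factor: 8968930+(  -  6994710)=1974220=2^2*5^1*98711^1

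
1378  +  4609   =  5987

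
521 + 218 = 739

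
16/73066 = 8/36533 = 0.00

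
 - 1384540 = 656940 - 2041480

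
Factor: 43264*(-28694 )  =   - 1241417216  =  -2^9*13^2*14347^1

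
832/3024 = 52/189 = 0.28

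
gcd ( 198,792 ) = 198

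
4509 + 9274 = 13783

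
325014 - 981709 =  - 656695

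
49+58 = 107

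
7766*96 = 745536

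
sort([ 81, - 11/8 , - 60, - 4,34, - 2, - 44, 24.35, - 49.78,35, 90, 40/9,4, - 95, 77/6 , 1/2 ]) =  [ - 95, - 60 ,- 49.78,  -  44, - 4 , - 2, - 11/8,1/2,  4, 40/9 , 77/6,  24.35, 34,  35, 81,90 ] 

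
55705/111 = 501 + 94/111=501.85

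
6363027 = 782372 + 5580655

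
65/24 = 65/24 = 2.71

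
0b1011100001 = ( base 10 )737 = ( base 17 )296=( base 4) 23201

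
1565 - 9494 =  - 7929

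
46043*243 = 11188449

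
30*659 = 19770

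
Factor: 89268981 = 3^1*  29756327^1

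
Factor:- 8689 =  - 8689^1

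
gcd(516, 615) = 3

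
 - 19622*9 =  - 176598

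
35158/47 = 748 + 2/47 = 748.04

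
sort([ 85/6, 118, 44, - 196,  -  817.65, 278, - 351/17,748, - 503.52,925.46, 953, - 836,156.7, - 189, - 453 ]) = [ - 836, - 817.65, - 503.52, - 453, - 196, - 189, - 351/17, 85/6,  44,  118,156.7, 278 , 748,925.46, 953]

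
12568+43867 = 56435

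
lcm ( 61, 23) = 1403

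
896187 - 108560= 787627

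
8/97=8/97 = 0.08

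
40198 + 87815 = 128013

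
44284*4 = 177136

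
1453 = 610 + 843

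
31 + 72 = 103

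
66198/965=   68 + 578/965=68.60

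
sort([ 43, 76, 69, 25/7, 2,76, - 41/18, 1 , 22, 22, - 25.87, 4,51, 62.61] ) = [ - 25.87, - 41/18,1, 2, 25/7,4, 22, 22, 43,51, 62.61,69, 76 , 76]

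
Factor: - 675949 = - 191^1 * 3539^1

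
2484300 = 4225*588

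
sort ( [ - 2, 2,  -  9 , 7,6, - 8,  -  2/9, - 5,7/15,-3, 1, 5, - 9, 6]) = [ - 9,  -  9 , - 8, - 5 , - 3, - 2,-2/9, 7/15 , 1,  2, 5, 6,6,  7]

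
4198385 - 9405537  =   - 5207152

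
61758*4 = 247032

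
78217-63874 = 14343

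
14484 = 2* 7242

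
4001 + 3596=7597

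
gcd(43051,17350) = 1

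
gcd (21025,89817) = 1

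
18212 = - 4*( - 4553)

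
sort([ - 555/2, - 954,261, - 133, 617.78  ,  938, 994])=[ - 954, - 555/2, - 133,  261, 617.78, 938, 994]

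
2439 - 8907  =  - 6468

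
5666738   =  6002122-335384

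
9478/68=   4739/34 = 139.38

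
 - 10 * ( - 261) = 2610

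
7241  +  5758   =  12999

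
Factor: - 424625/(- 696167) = 5^3*17^( - 1)*31^( - 1)*43^1*79^1* 1321^( - 1) 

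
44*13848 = 609312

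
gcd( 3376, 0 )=3376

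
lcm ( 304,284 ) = 21584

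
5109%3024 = 2085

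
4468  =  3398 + 1070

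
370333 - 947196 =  - 576863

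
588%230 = 128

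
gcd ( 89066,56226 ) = 2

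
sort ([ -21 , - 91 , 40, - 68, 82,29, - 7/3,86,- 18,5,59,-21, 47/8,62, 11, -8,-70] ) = [ - 91, - 70, - 68, - 21,-21 , - 18,-8 ,- 7/3, 5, 47/8,11, 29, 40,59, 62, 82,86 ] 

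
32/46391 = 32/46391=0.00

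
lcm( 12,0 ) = 0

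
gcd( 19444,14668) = 4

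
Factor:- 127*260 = - 2^2*5^1 *13^1*127^1 = - 33020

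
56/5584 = 7/698 = 0.01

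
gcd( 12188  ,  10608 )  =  4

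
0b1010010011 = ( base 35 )IT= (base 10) 659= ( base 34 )jd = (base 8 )1223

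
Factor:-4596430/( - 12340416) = 2^( - 5 )*3^( - 1 ) *5^1*11^( -1 ) * 419^1*1097^1*5843^( -1) = 2298215/6170208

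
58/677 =58/677 = 0.09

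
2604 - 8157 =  - 5553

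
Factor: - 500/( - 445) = 2^2*5^2*89^( - 1 )= 100/89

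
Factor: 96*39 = 3744 = 2^5 *3^2*13^1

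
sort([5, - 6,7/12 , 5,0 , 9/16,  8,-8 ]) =[ - 8, - 6, 0, 9/16,7/12,5  ,  5 , 8 ] 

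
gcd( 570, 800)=10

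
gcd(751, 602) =1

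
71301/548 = 130 + 61/548  =  130.11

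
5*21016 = 105080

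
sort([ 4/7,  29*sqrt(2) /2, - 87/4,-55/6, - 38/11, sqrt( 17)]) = [- 87/4,-55/6, - 38/11,4/7, sqrt ( 17),29* sqrt(2)/2]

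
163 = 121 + 42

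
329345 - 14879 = 314466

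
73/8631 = 73/8631 =0.01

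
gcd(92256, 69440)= 992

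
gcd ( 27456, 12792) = 312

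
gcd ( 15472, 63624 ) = 8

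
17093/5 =3418+3/5 = 3418.60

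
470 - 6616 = -6146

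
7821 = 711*11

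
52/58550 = 26/29275 = 0.00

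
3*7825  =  23475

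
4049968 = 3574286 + 475682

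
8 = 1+7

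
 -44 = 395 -439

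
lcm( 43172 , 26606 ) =2288116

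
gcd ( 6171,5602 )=1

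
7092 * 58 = 411336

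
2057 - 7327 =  - 5270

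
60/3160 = 3/158 = 0.02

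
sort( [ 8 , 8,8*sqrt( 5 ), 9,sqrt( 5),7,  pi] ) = [ sqrt(5 ),pi,  7,8,8, 9, 8 *sqrt( 5 ) ] 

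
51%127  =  51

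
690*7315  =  5047350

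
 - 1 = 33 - 34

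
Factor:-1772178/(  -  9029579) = 2^1 * 3^1  *  13^ (- 1)*19^(-1)*139^(-1)*263^ ( -1) * 295363^1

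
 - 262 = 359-621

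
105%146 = 105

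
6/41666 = 3/20833=0.00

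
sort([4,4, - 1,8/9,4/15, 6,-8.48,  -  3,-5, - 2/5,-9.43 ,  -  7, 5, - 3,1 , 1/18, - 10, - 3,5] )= [-10, - 9.43, - 8.48, - 7,  -  5, - 3, -3,-3, -1,- 2/5,1/18,4/15,8/9,1, 4,4, 5, 5, 6]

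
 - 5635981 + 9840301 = 4204320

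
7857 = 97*81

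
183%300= 183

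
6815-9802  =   - 2987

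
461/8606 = 461/8606 = 0.05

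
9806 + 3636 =13442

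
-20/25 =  - 4/5 = - 0.80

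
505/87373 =505/87373 =0.01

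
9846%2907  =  1125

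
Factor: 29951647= 11^1 * 2722877^1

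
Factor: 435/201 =5^1*29^1 *67^( - 1 )  =  145/67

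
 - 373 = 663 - 1036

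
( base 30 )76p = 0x1969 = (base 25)aa5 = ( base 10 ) 6505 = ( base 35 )5AU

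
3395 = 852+2543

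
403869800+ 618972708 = 1022842508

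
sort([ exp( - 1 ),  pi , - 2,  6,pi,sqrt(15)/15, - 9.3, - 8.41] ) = [ - 9.3, - 8.41, - 2 , sqrt( 15)/15, exp( - 1) , pi,  pi , 6]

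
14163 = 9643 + 4520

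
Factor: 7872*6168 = 48554496 = 2^9*3^2 * 41^1 * 257^1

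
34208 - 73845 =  - 39637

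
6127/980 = 6 + 247/980 = 6.25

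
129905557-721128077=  - 591222520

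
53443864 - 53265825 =178039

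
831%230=141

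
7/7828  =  7/7828 = 0.00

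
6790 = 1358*5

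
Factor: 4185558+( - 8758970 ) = - 2^2*23^1  *49711^1 = - 4573412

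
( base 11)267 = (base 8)473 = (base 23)dg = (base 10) 315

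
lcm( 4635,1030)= 9270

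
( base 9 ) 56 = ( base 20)2B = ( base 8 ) 63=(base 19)2d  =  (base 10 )51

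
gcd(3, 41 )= 1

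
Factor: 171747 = 3^3*6361^1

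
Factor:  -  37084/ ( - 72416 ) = 2^( - 3 ) * 31^(-1 )*127^1 = 127/248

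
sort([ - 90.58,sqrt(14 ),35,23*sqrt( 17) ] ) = [ - 90.58,sqrt(14 ),  35,23*sqrt( 17)] 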